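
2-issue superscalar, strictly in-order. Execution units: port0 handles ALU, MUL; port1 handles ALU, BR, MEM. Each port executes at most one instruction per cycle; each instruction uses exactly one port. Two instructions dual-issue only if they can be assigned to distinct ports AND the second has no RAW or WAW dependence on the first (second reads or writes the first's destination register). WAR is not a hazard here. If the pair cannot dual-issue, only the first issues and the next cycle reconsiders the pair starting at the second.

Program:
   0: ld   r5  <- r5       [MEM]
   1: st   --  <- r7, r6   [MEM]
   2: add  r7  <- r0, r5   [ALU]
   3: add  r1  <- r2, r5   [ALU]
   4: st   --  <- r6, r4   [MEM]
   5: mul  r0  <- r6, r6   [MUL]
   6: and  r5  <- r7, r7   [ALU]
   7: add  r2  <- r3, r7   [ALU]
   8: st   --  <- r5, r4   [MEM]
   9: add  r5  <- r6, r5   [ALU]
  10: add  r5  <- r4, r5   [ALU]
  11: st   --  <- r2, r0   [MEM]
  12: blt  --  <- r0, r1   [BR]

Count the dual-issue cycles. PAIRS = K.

#0 head=0: ld.MEM i0 no-port MEM/MEM
#1 head=1: st.MEM add.ALU i1,i2 pair
#2 head=3: add.ALU st.MEM i3,i4 pair
#3 head=5: mul.MUL and.ALU i5,i6 pair
#4 head=7: add.ALU st.MEM i7,i8 pair
#5 head=9: add.ALU i9 RAW+WAW r5
#6 head=10: add.ALU st.MEM i10,i11 pair
#7 head=12: blt.BR i12 tail

PAIRS = 5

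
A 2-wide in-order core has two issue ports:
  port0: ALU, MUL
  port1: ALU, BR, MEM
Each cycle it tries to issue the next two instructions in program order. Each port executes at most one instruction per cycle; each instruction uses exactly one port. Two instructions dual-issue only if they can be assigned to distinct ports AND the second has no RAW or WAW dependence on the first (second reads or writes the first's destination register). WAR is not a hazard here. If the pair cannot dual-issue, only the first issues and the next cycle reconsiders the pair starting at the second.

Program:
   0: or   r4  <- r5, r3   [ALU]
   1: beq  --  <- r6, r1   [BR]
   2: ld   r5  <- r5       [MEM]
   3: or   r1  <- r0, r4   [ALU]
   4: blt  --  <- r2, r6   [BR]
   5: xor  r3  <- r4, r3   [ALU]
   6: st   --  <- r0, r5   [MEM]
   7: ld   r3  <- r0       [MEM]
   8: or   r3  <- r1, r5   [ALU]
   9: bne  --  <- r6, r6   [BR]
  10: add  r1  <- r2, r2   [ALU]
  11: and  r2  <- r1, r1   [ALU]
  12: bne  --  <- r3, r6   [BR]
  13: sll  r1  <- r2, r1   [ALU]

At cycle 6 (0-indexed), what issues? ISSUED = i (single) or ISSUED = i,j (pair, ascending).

ISSUED = 10

#0 head=0: or.ALU beq.BR i0+i1 pair
#1 head=2: ld.MEM or.ALU i2+i3 pair
#2 head=4: blt.BR xor.ALU i4+i5 pair
#3 head=6: st.MEM i6 no-port MEM/MEM
#4 head=7: ld.MEM i7 WAW r3
#5 head=8: or.ALU bne.BR i8+i9 pair
#6 head=10: add.ALU i10 RAW r1
#7 head=11: and.ALU bne.BR i11+i12 pair
#8 head=13: sll.ALU i13 tail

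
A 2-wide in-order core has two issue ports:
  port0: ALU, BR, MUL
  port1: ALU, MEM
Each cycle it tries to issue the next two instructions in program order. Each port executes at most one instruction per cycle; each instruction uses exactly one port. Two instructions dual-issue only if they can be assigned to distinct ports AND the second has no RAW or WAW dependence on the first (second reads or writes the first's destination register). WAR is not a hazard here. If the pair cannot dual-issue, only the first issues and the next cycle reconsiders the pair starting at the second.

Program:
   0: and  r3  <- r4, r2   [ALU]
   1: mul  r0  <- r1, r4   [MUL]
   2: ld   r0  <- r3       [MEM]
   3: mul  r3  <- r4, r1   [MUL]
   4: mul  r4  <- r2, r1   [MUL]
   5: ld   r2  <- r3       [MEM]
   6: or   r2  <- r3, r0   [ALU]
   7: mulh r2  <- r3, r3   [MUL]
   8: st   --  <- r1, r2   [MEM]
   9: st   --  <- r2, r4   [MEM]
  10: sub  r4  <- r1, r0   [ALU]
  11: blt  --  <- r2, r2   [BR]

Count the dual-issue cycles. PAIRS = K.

PAIRS = 4

  cy0 -> i0,i1 (and.ALU/mul.MUL) dual
  cy1 -> i2,i3 (ld.MEM/mul.MUL) dual
  cy2 -> i4,i5 (mul.MUL/ld.MEM) dual
  cy3 -> i6 (or.ALU) WAW r2
  cy4 -> i7 (mulh.MUL) RAW r2
  cy5 -> i8 (st.MEM) no-port MEM/MEM
  cy6 -> i9,i10 (st.MEM/sub.ALU) dual
  cy7 -> i11 (blt.BR) tail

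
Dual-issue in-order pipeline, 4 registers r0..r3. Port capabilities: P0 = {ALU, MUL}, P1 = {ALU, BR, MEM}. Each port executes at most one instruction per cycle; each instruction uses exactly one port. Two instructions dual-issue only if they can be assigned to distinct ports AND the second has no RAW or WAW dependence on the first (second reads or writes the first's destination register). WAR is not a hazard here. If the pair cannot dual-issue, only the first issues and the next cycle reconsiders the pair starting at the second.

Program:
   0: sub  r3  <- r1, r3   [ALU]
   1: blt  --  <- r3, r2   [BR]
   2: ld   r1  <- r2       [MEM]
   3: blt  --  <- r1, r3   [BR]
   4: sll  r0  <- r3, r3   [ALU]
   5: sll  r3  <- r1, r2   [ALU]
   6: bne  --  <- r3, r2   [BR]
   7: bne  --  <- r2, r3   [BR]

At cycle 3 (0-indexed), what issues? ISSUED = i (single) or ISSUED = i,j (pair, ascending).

ISSUED = 3,4

0. sub.ALU @i0  | RAW r3
1. blt.BR @i1  | no-port BR/MEM
2. ld.MEM @i2  | no-port MEM/BR
3. blt.BR/sll.ALU @i3,i4  | 2-wide
4. sll.ALU @i5  | RAW r3
5. bne.BR @i6  | no-port BR/BR
6. bne.BR @i7  | tail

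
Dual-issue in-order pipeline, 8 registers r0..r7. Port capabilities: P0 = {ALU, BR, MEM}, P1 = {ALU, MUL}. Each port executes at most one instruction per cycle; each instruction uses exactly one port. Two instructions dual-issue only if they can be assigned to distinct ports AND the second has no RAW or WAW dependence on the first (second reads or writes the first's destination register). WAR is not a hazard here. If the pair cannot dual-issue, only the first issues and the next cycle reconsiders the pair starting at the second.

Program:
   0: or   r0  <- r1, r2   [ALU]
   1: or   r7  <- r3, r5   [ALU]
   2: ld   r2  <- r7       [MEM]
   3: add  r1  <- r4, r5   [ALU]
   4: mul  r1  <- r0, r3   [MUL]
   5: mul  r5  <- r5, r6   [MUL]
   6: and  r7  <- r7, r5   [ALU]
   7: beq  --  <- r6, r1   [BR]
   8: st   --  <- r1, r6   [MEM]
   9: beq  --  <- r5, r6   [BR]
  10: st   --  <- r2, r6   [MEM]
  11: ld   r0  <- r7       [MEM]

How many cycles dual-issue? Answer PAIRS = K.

PAIRS = 3

  cy0 -> i0&i1 (or.ALU or.ALU) 2-wide
  cy1 -> i2&i3 (ld.MEM add.ALU) 2-wide
  cy2 -> i4 (mul.MUL) no-port MUL/MUL
  cy3 -> i5 (mul.MUL) RAW r5
  cy4 -> i6&i7 (and.ALU beq.BR) 2-wide
  cy5 -> i8 (st.MEM) no-port MEM/BR
  cy6 -> i9 (beq.BR) no-port BR/MEM
  cy7 -> i10 (st.MEM) no-port MEM/MEM
  cy8 -> i11 (ld.MEM) tail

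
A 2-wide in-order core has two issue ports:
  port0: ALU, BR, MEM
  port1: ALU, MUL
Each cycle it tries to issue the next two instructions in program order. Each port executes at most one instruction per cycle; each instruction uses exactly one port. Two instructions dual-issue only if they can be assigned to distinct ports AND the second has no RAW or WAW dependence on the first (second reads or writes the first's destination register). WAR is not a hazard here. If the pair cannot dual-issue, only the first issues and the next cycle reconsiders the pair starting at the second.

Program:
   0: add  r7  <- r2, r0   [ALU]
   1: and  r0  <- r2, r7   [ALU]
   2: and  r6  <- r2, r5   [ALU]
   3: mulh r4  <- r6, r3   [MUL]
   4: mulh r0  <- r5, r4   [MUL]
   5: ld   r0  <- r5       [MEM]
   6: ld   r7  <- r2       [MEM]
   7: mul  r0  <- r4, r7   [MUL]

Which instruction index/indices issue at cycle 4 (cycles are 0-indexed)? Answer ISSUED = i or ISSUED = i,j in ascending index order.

ISSUED = 5

  cy0 -> i0 (add) RAW r7
  cy1 -> i1/i2 (and and) pair
  cy2 -> i3 (mulh) no-port MUL/MUL
  cy3 -> i4 (mulh) WAW r0
  cy4 -> i5 (ld) no-port MEM/MEM
  cy5 -> i6 (ld) RAW r7
  cy6 -> i7 (mul) tail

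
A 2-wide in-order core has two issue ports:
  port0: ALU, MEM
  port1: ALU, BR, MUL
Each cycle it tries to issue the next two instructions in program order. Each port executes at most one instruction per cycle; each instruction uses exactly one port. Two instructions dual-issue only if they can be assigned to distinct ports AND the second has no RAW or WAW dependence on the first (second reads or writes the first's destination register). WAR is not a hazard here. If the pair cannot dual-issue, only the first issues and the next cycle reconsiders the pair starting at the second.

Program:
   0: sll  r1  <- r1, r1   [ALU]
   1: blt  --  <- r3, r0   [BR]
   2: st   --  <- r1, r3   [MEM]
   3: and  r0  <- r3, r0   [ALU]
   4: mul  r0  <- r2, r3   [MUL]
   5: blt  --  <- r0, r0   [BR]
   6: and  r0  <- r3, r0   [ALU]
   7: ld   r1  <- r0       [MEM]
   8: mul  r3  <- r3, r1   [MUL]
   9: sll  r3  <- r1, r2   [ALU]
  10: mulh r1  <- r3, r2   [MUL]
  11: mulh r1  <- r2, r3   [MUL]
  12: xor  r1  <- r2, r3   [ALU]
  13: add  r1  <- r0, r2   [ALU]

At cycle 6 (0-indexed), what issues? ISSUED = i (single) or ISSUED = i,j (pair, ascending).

c0: i0+i1 sll.ALU;blt.BR  2-wide
c1: i2+i3 st.MEM;and.ALU  2-wide
c2: i4 mul.MUL  no-port MUL/BR
c3: i5+i6 blt.BR;and.ALU  2-wide
c4: i7 ld.MEM  RAW r1
c5: i8 mul.MUL  WAW r3
c6: i9 sll.ALU  RAW r3
c7: i10 mulh.MUL  no-port MUL/MUL
c8: i11 mulh.MUL  WAW r1
c9: i12 xor.ALU  WAW r1
c10: i13 add.ALU  tail

ISSUED = 9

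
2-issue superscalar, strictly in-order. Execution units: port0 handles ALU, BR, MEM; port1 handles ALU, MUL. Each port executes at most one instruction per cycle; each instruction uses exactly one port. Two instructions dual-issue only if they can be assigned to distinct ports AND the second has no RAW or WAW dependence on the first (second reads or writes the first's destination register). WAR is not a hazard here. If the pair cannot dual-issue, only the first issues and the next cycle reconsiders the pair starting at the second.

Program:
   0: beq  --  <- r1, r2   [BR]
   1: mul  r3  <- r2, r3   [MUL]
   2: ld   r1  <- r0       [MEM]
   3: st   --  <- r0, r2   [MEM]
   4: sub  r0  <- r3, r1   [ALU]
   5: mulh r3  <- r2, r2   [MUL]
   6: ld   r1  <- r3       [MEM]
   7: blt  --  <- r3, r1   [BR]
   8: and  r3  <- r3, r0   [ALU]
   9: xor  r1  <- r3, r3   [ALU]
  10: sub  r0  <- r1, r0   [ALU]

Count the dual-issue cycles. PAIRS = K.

PAIRS = 3

t=0 i0/i1:beq/mul ; dual
t=1 i2:ld ; no-port MEM/MEM
t=2 i3/i4:st/sub ; dual
t=3 i5:mulh ; RAW r3
t=4 i6:ld ; no-port MEM/BR
t=5 i7/i8:blt/and ; dual
t=6 i9:xor ; RAW r1
t=7 i10:sub ; tail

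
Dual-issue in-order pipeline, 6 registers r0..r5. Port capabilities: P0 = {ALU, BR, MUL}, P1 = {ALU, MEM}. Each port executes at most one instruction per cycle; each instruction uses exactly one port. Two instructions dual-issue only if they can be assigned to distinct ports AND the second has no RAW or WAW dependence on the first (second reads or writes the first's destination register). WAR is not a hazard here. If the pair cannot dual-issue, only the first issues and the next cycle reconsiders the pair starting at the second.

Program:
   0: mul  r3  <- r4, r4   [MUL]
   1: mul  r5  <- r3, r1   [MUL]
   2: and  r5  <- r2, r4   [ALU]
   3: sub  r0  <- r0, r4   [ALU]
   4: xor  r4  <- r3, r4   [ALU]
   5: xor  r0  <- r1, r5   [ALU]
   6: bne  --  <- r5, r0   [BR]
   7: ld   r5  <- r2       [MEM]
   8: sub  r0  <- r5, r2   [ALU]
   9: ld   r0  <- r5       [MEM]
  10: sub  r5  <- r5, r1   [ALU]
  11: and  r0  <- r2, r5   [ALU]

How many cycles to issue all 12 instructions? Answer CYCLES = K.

t=0 i0:mul ; no-port MUL/MUL
t=1 i1:mul ; WAW r5
t=2 i2&i3:and sub ; pair
t=3 i4&i5:xor xor ; pair
t=4 i6&i7:bne ld ; pair
t=5 i8:sub ; WAW r0
t=6 i9&i10:ld sub ; pair
t=7 i11:and ; tail

CYCLES = 8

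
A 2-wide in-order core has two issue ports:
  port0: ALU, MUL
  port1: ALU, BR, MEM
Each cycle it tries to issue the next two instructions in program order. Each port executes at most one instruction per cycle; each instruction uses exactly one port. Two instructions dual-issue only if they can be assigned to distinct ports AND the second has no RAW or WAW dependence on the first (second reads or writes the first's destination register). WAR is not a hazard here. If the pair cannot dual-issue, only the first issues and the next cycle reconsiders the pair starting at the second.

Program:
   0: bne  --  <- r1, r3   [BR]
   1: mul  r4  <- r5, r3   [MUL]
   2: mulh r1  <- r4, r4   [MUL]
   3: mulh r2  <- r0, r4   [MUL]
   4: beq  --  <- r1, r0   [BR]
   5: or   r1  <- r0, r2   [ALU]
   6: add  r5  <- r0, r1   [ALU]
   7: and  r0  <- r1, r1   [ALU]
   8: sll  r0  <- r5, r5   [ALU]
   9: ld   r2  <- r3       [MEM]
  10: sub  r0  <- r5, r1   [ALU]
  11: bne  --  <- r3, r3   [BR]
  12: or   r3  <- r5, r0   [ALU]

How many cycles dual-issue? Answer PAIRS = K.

0. bne.BR;mul.MUL @i0+i1  | pair
1. mulh.MUL @i2  | no-port MUL/MUL
2. mulh.MUL;beq.BR @i3+i4  | pair
3. or.ALU @i5  | RAW r1
4. add.ALU;and.ALU @i6+i7  | pair
5. sll.ALU;ld.MEM @i8+i9  | pair
6. sub.ALU;bne.BR @i10+i11  | pair
7. or.ALU @i12  | tail

PAIRS = 5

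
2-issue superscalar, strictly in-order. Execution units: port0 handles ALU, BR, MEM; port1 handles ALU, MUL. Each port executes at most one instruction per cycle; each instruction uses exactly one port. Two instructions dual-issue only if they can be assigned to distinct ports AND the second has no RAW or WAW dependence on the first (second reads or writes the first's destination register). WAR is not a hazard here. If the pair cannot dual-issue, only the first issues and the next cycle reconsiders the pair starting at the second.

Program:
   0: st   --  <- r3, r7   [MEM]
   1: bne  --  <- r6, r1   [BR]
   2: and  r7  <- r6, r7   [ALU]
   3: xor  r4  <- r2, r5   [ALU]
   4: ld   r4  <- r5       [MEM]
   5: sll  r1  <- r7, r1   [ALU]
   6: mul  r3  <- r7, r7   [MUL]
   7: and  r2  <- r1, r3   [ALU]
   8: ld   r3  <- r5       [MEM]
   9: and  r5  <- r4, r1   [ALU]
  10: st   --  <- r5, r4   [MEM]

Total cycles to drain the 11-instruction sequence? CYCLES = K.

CYCLES = 8

c0: i0 st.MEM  no-port MEM/BR
c1: i1&i2 bne.BR+and.ALU  dual
c2: i3 xor.ALU  WAW r4
c3: i4&i5 ld.MEM+sll.ALU  dual
c4: i6 mul.MUL  RAW r3
c5: i7&i8 and.ALU+ld.MEM  dual
c6: i9 and.ALU  RAW r5
c7: i10 st.MEM  tail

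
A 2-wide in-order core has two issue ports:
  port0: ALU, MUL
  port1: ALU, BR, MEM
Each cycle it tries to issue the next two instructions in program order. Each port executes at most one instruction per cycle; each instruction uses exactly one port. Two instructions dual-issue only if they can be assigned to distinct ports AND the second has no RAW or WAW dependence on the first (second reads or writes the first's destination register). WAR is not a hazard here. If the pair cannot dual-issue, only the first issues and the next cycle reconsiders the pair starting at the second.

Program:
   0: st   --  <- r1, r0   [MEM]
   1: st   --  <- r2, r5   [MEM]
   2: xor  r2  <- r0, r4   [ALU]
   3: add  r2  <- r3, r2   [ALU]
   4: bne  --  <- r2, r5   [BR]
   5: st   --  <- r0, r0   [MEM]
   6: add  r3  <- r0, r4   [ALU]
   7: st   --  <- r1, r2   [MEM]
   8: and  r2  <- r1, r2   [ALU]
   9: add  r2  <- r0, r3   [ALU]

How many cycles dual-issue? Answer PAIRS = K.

PAIRS = 3

  cy0 -> i0 (st) no-port MEM/MEM
  cy1 -> i1,i2 (st/xor) 2-wide
  cy2 -> i3 (add) RAW r2
  cy3 -> i4 (bne) no-port BR/MEM
  cy4 -> i5,i6 (st/add) 2-wide
  cy5 -> i7,i8 (st/and) 2-wide
  cy6 -> i9 (add) tail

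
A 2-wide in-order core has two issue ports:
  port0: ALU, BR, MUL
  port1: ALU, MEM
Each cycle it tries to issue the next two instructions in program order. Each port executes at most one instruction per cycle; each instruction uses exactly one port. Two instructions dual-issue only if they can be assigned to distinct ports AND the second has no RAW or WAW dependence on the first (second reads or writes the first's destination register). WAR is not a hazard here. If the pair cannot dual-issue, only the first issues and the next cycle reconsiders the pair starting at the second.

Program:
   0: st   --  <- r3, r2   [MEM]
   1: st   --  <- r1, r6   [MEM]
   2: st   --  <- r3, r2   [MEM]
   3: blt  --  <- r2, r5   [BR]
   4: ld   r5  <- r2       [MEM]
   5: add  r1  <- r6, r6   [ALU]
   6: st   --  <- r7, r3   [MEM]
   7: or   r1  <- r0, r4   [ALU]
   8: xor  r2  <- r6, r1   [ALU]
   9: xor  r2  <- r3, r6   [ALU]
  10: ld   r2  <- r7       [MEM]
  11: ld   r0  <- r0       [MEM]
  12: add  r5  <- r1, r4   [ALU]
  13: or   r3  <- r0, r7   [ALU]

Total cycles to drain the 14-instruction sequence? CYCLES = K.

CYCLES = 10

  cy0 -> i0 (st.MEM) no-port MEM/MEM
  cy1 -> i1 (st.MEM) no-port MEM/MEM
  cy2 -> i2/i3 (st.MEM;blt.BR) 2-wide
  cy3 -> i4/i5 (ld.MEM;add.ALU) 2-wide
  cy4 -> i6/i7 (st.MEM;or.ALU) 2-wide
  cy5 -> i8 (xor.ALU) WAW r2
  cy6 -> i9 (xor.ALU) WAW r2
  cy7 -> i10 (ld.MEM) no-port MEM/MEM
  cy8 -> i11/i12 (ld.MEM;add.ALU) 2-wide
  cy9 -> i13 (or.ALU) tail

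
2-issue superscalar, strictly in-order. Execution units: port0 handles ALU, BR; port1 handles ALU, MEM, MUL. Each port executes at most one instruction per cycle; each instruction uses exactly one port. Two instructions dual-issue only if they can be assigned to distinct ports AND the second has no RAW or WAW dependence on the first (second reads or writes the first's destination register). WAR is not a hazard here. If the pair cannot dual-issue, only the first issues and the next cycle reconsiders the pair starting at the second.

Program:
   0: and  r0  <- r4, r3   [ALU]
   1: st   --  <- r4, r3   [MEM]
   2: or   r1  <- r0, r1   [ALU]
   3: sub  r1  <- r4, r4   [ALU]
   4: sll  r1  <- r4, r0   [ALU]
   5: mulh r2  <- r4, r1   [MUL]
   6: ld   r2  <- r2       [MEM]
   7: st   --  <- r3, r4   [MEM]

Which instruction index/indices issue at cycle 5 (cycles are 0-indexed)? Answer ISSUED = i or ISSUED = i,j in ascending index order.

c0: i0+i1 and;st  dual
c1: i2 or  WAW r1
c2: i3 sub  WAW r1
c3: i4 sll  RAW r1
c4: i5 mulh  no-port MUL/MEM
c5: i6 ld  no-port MEM/MEM
c6: i7 st  tail

ISSUED = 6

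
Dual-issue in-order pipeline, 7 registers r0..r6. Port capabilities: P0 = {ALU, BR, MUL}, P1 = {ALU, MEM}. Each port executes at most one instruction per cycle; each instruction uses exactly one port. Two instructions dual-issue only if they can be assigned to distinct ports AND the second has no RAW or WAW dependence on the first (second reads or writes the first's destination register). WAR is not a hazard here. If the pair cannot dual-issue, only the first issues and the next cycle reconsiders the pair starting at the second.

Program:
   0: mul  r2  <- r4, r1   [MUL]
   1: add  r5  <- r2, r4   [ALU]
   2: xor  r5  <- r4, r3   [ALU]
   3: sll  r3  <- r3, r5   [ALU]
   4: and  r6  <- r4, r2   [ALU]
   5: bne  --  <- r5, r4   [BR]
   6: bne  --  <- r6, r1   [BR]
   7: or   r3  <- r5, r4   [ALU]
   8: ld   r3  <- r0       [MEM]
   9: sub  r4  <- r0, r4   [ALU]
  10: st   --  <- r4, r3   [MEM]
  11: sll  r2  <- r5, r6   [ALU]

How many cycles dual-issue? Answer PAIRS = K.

PAIRS = 4

0. mul.MUL @i0  | RAW r2
1. add.ALU @i1  | WAW r5
2. xor.ALU @i2  | RAW r5
3. sll.ALU and.ALU @i3&i4  | dual
4. bne.BR @i5  | no-port BR/BR
5. bne.BR or.ALU @i6&i7  | dual
6. ld.MEM sub.ALU @i8&i9  | dual
7. st.MEM sll.ALU @i10&i11  | dual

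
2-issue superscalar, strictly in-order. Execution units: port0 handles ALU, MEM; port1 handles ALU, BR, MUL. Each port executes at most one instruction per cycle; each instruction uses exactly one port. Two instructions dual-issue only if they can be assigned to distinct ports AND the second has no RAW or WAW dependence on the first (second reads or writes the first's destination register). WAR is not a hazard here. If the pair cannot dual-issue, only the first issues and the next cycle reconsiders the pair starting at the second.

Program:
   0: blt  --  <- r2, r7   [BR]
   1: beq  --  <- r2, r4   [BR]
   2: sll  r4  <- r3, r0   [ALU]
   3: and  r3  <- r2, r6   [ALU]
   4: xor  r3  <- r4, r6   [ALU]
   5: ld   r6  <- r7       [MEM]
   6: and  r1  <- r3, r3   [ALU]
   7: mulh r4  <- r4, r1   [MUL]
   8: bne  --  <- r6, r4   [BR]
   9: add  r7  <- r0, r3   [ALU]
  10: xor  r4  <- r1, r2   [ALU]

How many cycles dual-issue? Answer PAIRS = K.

  cy0 -> i0 (blt.BR) no-port BR/BR
  cy1 -> i1,i2 (beq.BR sll.ALU) pair
  cy2 -> i3 (and.ALU) WAW r3
  cy3 -> i4,i5 (xor.ALU ld.MEM) pair
  cy4 -> i6 (and.ALU) RAW r1
  cy5 -> i7 (mulh.MUL) no-port MUL/BR
  cy6 -> i8,i9 (bne.BR add.ALU) pair
  cy7 -> i10 (xor.ALU) tail

PAIRS = 3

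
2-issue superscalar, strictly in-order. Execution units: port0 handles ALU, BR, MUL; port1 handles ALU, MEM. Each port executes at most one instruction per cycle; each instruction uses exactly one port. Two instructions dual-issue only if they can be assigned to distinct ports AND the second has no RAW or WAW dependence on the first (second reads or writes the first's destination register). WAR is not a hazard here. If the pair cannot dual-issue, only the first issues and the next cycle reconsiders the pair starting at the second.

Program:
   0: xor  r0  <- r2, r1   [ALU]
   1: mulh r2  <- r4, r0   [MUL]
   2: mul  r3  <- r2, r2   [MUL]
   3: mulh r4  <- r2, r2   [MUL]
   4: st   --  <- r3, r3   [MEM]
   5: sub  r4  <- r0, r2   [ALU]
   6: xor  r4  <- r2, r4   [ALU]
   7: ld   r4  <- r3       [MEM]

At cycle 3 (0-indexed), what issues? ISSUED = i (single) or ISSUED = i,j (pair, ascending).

0. xor.ALU @i0  | RAW r0
1. mulh.MUL @i1  | no-port MUL/MUL
2. mul.MUL @i2  | no-port MUL/MUL
3. mulh.MUL+st.MEM @i3+i4  | dual
4. sub.ALU @i5  | RAW+WAW r4
5. xor.ALU @i6  | WAW r4
6. ld.MEM @i7  | tail

ISSUED = 3,4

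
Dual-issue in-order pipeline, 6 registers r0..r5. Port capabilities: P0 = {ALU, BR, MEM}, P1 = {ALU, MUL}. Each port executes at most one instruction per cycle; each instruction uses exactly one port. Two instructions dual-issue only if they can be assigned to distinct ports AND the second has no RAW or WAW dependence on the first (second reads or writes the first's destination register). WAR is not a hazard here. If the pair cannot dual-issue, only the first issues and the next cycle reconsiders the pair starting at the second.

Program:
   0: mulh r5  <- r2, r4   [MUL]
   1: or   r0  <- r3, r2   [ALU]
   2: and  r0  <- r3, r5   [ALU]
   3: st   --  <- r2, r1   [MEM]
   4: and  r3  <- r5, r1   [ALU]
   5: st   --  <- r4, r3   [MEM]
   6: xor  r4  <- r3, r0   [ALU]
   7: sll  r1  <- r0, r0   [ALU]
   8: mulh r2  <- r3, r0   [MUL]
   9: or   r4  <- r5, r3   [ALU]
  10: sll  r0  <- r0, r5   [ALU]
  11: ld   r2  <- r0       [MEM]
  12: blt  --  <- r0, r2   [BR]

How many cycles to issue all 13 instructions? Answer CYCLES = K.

#0 head=0: mulh+or i0+i1 dual
#1 head=2: and+st i2+i3 dual
#2 head=4: and i4 RAW r3
#3 head=5: st+xor i5+i6 dual
#4 head=7: sll+mulh i7+i8 dual
#5 head=9: or+sll i9+i10 dual
#6 head=11: ld i11 no-port MEM/BR
#7 head=12: blt i12 tail

CYCLES = 8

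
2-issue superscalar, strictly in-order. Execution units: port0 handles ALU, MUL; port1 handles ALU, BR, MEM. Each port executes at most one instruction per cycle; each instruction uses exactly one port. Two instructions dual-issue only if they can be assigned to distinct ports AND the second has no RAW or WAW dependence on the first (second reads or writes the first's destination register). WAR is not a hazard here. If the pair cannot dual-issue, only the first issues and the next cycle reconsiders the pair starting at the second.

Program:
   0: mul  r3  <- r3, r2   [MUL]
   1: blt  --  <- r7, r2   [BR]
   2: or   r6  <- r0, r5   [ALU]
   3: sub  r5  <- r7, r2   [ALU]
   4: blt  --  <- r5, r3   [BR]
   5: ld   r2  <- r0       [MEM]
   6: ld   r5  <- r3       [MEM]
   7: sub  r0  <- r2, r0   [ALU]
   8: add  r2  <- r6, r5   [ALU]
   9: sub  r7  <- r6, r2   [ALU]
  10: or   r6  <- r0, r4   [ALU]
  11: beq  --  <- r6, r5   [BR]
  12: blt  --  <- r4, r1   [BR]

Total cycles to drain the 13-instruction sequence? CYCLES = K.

CYCLES = 9

t=0 i0/i1:mul.MUL/blt.BR ; 2-wide
t=1 i2/i3:or.ALU/sub.ALU ; 2-wide
t=2 i4:blt.BR ; no-port BR/MEM
t=3 i5:ld.MEM ; no-port MEM/MEM
t=4 i6/i7:ld.MEM/sub.ALU ; 2-wide
t=5 i8:add.ALU ; RAW r2
t=6 i9/i10:sub.ALU/or.ALU ; 2-wide
t=7 i11:beq.BR ; no-port BR/BR
t=8 i12:blt.BR ; tail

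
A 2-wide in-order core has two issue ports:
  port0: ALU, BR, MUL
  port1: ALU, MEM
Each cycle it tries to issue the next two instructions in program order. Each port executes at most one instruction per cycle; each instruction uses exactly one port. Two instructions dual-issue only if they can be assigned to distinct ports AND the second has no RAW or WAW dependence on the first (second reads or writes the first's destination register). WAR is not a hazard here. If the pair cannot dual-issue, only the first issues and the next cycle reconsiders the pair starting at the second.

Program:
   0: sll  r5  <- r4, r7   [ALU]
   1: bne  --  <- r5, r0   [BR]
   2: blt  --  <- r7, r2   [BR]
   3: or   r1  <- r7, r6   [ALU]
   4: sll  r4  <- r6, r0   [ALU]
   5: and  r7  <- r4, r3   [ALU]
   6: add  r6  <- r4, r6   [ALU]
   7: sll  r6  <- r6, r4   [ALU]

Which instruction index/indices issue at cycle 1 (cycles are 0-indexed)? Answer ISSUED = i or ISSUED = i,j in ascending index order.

ISSUED = 1

c0: i0 sll  RAW r5
c1: i1 bne  no-port BR/BR
c2: i2/i3 blt or  2-wide
c3: i4 sll  RAW r4
c4: i5/i6 and add  2-wide
c5: i7 sll  tail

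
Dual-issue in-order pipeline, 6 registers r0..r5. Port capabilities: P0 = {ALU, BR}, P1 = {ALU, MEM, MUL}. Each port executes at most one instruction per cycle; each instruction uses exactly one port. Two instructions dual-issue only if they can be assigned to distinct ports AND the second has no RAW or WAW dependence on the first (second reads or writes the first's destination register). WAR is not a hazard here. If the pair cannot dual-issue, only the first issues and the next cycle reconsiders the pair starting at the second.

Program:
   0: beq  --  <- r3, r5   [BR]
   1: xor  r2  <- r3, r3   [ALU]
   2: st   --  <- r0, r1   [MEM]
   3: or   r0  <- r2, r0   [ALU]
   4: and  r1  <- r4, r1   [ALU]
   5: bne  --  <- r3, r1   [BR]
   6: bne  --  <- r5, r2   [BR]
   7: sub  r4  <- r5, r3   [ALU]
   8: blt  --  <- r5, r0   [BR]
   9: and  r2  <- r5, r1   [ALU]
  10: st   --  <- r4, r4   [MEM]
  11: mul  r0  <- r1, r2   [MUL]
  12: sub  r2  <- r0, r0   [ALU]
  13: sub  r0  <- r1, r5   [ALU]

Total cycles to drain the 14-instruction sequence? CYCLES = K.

CYCLES = 9

c0: i0/i1 beq.BR+xor.ALU  2-wide
c1: i2/i3 st.MEM+or.ALU  2-wide
c2: i4 and.ALU  RAW r1
c3: i5 bne.BR  no-port BR/BR
c4: i6/i7 bne.BR+sub.ALU  2-wide
c5: i8/i9 blt.BR+and.ALU  2-wide
c6: i10 st.MEM  no-port MEM/MUL
c7: i11 mul.MUL  RAW r0
c8: i12/i13 sub.ALU+sub.ALU  2-wide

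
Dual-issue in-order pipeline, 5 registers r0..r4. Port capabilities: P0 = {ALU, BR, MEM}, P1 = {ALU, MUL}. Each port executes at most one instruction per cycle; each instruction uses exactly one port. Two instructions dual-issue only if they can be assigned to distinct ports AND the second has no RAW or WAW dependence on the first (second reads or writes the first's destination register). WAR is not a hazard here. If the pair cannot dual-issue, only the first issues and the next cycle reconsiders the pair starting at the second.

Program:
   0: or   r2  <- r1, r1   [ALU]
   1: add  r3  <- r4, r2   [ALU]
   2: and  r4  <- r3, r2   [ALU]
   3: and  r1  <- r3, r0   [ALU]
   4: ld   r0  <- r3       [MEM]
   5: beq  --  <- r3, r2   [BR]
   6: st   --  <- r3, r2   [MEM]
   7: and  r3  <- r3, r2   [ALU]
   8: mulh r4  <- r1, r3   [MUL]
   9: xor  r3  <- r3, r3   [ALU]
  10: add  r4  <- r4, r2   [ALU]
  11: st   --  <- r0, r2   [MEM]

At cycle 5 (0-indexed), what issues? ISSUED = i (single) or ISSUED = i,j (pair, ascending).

ISSUED = 6,7

  cy0 -> i0 (or.ALU) RAW r2
  cy1 -> i1 (add.ALU) RAW r3
  cy2 -> i2+i3 (and.ALU+and.ALU) 2-wide
  cy3 -> i4 (ld.MEM) no-port MEM/BR
  cy4 -> i5 (beq.BR) no-port BR/MEM
  cy5 -> i6+i7 (st.MEM+and.ALU) 2-wide
  cy6 -> i8+i9 (mulh.MUL+xor.ALU) 2-wide
  cy7 -> i10+i11 (add.ALU+st.MEM) 2-wide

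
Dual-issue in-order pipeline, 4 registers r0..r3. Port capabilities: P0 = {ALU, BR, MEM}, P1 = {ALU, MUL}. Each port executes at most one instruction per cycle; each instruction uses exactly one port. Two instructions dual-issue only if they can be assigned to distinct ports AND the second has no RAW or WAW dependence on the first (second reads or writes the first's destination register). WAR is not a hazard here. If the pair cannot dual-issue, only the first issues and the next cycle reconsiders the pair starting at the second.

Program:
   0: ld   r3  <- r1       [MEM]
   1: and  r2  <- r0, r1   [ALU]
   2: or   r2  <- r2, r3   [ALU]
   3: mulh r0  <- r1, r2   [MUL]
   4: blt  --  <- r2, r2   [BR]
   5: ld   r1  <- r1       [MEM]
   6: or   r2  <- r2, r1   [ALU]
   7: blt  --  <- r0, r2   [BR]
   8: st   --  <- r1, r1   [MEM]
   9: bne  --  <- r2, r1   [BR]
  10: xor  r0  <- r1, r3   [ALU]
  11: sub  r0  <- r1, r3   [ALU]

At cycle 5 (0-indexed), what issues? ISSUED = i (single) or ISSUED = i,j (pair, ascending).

ISSUED = 7

#0 head=0: ld.MEM+and.ALU i0&i1 pair
#1 head=2: or.ALU i2 RAW r2
#2 head=3: mulh.MUL+blt.BR i3&i4 pair
#3 head=5: ld.MEM i5 RAW r1
#4 head=6: or.ALU i6 RAW r2
#5 head=7: blt.BR i7 no-port BR/MEM
#6 head=8: st.MEM i8 no-port MEM/BR
#7 head=9: bne.BR+xor.ALU i9&i10 pair
#8 head=11: sub.ALU i11 tail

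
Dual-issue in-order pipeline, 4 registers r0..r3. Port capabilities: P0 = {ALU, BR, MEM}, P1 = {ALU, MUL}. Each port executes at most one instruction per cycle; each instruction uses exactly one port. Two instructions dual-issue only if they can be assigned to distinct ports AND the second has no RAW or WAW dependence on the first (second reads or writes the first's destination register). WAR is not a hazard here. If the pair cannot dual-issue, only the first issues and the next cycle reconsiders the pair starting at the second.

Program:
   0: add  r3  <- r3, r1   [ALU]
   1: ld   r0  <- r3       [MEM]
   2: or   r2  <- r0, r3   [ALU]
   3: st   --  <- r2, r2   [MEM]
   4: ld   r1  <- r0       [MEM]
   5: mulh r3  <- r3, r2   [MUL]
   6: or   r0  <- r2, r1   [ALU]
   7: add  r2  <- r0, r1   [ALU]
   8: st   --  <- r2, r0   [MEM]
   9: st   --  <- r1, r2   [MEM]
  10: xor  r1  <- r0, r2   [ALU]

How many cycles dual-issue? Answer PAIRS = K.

c0: i0 add  RAW r3
c1: i1 ld  RAW r0
c2: i2 or  RAW r2
c3: i3 st  no-port MEM/MEM
c4: i4/i5 ld;mulh  pair
c5: i6 or  RAW r0
c6: i7 add  RAW r2
c7: i8 st  no-port MEM/MEM
c8: i9/i10 st;xor  pair

PAIRS = 2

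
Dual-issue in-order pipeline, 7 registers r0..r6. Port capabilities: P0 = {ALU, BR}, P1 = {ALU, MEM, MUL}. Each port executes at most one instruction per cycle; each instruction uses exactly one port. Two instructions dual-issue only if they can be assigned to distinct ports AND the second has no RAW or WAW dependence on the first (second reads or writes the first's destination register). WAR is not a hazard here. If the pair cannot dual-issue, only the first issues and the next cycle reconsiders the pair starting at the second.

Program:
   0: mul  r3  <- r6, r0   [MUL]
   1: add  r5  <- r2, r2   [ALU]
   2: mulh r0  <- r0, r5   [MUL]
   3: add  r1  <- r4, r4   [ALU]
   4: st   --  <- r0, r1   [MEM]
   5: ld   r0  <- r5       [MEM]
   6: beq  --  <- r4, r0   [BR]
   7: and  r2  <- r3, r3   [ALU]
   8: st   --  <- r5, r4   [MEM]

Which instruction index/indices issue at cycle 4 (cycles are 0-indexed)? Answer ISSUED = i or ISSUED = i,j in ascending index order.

#0 head=0: mul+add i0/i1 pair
#1 head=2: mulh+add i2/i3 pair
#2 head=4: st i4 no-port MEM/MEM
#3 head=5: ld i5 RAW r0
#4 head=6: beq+and i6/i7 pair
#5 head=8: st i8 tail

ISSUED = 6,7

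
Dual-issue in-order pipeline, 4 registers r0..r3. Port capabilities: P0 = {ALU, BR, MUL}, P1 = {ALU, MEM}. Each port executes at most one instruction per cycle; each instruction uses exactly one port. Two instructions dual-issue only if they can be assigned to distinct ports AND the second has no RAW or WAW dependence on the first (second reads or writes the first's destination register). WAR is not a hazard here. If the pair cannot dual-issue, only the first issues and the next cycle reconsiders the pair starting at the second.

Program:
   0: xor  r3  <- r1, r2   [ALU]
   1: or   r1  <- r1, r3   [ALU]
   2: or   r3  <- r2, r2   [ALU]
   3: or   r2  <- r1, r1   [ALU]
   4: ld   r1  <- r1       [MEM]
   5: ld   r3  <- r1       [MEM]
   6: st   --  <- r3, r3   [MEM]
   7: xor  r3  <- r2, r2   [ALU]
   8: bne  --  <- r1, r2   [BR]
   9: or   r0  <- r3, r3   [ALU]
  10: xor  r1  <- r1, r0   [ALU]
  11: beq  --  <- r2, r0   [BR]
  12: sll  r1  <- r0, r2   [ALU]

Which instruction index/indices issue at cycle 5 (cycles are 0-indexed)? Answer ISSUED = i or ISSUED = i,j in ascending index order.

ISSUED = 8,9

c0: i0 xor  RAW r3
c1: i1&i2 or+or  2-wide
c2: i3&i4 or+ld  2-wide
c3: i5 ld  no-port MEM/MEM
c4: i6&i7 st+xor  2-wide
c5: i8&i9 bne+or  2-wide
c6: i10&i11 xor+beq  2-wide
c7: i12 sll  tail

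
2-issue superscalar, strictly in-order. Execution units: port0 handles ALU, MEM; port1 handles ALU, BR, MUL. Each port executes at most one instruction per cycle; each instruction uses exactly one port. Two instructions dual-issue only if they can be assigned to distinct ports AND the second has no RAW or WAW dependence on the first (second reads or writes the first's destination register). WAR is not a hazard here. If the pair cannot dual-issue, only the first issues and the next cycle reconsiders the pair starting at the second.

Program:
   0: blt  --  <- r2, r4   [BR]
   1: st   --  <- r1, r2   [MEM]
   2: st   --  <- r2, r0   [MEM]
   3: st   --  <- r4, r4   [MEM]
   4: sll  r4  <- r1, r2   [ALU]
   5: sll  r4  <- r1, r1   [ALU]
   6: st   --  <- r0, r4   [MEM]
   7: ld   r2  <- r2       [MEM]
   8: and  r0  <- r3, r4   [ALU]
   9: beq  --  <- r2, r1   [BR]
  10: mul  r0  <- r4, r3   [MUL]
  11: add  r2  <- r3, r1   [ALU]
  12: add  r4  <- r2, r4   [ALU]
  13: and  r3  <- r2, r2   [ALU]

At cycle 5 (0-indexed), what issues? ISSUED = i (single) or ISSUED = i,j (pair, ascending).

ISSUED = 7,8

t=0 i0&i1:blt.BR;st.MEM ; pair
t=1 i2:st.MEM ; no-port MEM/MEM
t=2 i3&i4:st.MEM;sll.ALU ; pair
t=3 i5:sll.ALU ; RAW r4
t=4 i6:st.MEM ; no-port MEM/MEM
t=5 i7&i8:ld.MEM;and.ALU ; pair
t=6 i9:beq.BR ; no-port BR/MUL
t=7 i10&i11:mul.MUL;add.ALU ; pair
t=8 i12&i13:add.ALU;and.ALU ; pair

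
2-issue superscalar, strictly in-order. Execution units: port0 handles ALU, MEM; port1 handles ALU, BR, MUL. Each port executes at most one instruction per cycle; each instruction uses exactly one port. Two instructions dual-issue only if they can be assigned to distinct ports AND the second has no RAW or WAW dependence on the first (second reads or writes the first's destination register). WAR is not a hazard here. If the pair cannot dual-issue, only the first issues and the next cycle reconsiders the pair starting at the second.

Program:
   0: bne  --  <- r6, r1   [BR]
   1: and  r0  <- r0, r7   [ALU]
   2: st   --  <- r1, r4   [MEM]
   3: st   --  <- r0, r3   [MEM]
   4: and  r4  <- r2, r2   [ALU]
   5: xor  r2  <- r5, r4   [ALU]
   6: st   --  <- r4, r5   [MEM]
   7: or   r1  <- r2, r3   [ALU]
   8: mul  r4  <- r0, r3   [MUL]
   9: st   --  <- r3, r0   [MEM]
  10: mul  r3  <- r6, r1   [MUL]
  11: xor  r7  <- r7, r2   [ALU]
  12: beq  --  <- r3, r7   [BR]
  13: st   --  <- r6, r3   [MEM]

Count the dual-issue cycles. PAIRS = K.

0. bne.BR/and.ALU @i0,i1  | 2-wide
1. st.MEM @i2  | no-port MEM/MEM
2. st.MEM/and.ALU @i3,i4  | 2-wide
3. xor.ALU/st.MEM @i5,i6  | 2-wide
4. or.ALU/mul.MUL @i7,i8  | 2-wide
5. st.MEM/mul.MUL @i9,i10  | 2-wide
6. xor.ALU @i11  | RAW r7
7. beq.BR/st.MEM @i12,i13  | 2-wide

PAIRS = 6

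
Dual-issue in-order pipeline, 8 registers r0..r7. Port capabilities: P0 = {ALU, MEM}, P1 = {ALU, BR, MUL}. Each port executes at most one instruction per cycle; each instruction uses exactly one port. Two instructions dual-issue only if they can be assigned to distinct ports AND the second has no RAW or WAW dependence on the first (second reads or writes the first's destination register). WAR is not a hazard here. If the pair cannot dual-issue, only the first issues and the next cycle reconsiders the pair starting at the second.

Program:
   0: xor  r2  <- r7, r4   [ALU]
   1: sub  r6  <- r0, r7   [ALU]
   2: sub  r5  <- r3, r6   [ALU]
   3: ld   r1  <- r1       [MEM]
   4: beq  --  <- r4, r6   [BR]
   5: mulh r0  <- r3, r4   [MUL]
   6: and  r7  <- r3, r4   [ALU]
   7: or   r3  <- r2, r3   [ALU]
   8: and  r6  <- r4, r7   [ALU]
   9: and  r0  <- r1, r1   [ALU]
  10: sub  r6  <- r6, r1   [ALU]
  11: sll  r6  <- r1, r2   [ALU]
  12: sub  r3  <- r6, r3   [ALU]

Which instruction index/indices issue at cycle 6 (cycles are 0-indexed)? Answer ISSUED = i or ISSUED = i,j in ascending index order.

#0 head=0: xor+sub i0/i1 pair
#1 head=2: sub+ld i2/i3 pair
#2 head=4: beq i4 no-port BR/MUL
#3 head=5: mulh+and i5/i6 pair
#4 head=7: or+and i7/i8 pair
#5 head=9: and+sub i9/i10 pair
#6 head=11: sll i11 RAW r6
#7 head=12: sub i12 tail

ISSUED = 11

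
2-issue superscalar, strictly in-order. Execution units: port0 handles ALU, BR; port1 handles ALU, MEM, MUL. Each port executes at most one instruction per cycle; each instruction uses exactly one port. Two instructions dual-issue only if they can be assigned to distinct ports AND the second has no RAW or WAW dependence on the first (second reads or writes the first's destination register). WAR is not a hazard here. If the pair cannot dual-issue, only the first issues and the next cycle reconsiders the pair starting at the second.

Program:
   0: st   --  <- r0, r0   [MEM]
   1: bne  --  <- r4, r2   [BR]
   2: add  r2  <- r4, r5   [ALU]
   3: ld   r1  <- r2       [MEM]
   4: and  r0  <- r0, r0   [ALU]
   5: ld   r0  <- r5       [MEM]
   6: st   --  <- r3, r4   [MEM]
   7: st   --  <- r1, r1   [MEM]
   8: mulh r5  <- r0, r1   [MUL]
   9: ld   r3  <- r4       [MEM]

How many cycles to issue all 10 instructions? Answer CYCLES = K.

t=0 i0&i1:st/bne ; 2-wide
t=1 i2:add ; RAW r2
t=2 i3&i4:ld/and ; 2-wide
t=3 i5:ld ; no-port MEM/MEM
t=4 i6:st ; no-port MEM/MEM
t=5 i7:st ; no-port MEM/MUL
t=6 i8:mulh ; no-port MUL/MEM
t=7 i9:ld ; tail

CYCLES = 8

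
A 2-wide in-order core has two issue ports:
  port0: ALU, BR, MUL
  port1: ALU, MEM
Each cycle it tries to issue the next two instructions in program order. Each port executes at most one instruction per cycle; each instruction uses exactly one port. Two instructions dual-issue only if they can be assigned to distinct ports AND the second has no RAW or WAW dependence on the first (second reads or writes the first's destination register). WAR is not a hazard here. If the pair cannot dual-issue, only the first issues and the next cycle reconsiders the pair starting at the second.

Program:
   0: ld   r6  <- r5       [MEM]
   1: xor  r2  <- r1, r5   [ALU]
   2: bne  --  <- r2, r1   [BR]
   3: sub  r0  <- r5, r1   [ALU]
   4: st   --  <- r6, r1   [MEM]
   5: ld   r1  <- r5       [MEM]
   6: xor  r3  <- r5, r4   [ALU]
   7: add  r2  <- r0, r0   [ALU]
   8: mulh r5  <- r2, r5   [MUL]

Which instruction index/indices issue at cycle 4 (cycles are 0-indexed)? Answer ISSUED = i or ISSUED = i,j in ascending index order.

[0] i0,i1  ld/xor  -- pair
[1] i2,i3  bne/sub  -- pair
[2] i4  st  -- no-port MEM/MEM
[3] i5,i6  ld/xor  -- pair
[4] i7  add  -- RAW r2
[5] i8  mulh  -- tail

ISSUED = 7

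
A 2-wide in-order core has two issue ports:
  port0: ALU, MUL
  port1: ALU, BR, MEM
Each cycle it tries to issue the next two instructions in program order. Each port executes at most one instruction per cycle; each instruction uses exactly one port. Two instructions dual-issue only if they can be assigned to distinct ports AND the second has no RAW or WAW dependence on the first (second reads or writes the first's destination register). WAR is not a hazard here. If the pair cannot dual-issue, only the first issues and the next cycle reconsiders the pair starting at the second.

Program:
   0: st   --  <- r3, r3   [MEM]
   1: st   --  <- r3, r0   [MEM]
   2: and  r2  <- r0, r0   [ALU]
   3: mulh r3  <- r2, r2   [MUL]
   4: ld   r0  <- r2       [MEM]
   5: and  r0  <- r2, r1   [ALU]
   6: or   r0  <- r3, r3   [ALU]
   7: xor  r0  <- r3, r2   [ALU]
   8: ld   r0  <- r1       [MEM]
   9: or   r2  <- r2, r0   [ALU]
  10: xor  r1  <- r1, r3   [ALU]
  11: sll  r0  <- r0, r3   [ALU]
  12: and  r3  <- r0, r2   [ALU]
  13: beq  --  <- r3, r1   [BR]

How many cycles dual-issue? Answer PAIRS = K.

PAIRS = 3

[0] i0  st  -- no-port MEM/MEM
[1] i1,i2  st and  -- dual
[2] i3,i4  mulh ld  -- dual
[3] i5  and  -- WAW r0
[4] i6  or  -- WAW r0
[5] i7  xor  -- WAW r0
[6] i8  ld  -- RAW r0
[7] i9,i10  or xor  -- dual
[8] i11  sll  -- RAW r0
[9] i12  and  -- RAW r3
[10] i13  beq  -- tail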